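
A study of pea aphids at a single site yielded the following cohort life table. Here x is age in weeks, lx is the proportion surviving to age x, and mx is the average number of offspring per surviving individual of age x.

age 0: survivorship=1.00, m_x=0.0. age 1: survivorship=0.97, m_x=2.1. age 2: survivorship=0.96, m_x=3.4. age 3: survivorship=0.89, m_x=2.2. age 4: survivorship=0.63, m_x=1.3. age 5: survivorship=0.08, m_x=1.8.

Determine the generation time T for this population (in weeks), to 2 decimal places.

2.24

lx·mx: 0, 2.037, 3.264, 1.958, 0.819, 0.144 → R0 = 8.222
x·lx·mx: 0, 2.037, 6.528, 5.874, 3.276, 0.72 → Σ = 18.435
T = 18.435 / 8.222 = 2.242155… → 2.24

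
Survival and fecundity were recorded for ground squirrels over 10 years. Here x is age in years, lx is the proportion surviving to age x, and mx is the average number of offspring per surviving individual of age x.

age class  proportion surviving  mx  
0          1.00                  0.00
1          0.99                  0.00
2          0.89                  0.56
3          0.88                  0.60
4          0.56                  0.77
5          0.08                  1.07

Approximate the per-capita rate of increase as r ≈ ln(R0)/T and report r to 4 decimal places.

0.1414

R0 = Σ lx·mx = 0 + 0 + 0.4984 + 0.528 + 0.4312 + 0.0856 = 1.5432
Σ x·lx·mx = 4.7336; T = 4.7336/1.5432 = 3.06739…
r ≈ ln(R0)/T = ln(1.5432)/3.06739… = 0.141442… → 0.1414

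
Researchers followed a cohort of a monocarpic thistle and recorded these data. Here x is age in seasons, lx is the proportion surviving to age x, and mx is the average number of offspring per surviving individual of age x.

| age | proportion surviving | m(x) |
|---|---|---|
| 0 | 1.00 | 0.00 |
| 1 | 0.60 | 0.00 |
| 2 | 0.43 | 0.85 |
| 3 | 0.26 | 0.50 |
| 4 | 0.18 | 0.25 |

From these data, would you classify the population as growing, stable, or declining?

declining

R0 = Σ lx·mx = 0 + 0 + 0.3655 + 0.13 + 0.045 = 0.5405
R0 < 1, so the population is declining.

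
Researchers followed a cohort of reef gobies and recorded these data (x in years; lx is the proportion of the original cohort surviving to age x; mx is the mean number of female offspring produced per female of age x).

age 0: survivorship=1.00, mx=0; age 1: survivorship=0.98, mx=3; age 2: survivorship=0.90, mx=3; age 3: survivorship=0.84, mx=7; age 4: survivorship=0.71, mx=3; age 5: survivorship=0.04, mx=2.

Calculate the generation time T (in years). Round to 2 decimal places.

lx·mx: 0, 2.94, 2.7, 5.88, 2.13, 0.08 → R0 = 13.73
x·lx·mx: 0, 2.94, 5.4, 17.64, 8.52, 0.4 → Σ = 34.9
T = 34.9 / 13.73 = 2.541879… → 2.54

2.54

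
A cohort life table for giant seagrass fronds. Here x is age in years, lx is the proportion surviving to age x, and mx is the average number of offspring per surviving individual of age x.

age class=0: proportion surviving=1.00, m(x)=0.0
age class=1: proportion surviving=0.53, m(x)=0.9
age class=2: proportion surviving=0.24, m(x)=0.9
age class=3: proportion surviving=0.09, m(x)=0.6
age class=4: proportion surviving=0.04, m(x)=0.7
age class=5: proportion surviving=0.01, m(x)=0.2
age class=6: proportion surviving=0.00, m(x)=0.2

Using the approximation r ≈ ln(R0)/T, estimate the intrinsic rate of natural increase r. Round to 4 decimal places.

-0.1643

R0 = Σ lx·mx = 0 + 0.477 + 0.216 + 0.054 + 0.028 + 0.002 + 0 = 0.777
Σ x·lx·mx = 1.193; T = 1.193/0.777 = 1.53539…
r ≈ ln(R0)/T = ln(0.777)/1.53539… = -0.164333… → -0.1643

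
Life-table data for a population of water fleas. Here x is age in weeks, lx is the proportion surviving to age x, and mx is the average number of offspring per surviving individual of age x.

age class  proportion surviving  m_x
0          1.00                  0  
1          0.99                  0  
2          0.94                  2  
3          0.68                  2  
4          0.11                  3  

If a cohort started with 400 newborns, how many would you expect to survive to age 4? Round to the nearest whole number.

Expected survivors = N0 · l_4 = 400 × 0.11 = 44 → 44

44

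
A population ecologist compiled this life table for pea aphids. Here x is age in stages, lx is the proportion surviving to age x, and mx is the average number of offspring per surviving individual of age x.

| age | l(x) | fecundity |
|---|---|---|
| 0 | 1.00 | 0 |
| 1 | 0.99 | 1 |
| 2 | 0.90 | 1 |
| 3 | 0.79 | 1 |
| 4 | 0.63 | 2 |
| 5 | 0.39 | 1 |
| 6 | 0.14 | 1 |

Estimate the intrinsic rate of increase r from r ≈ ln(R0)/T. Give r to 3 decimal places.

0.515

R0 = Σ lx·mx = 0 + 0.99 + 0.9 + 0.79 + 1.26 + 0.39 + 0.14 = 4.47
Σ x·lx·mx = 12.99; T = 12.99/4.47 = 2.90604…
r ≈ ln(R0)/T = ln(4.47)/2.90604… = 0.51527… → 0.515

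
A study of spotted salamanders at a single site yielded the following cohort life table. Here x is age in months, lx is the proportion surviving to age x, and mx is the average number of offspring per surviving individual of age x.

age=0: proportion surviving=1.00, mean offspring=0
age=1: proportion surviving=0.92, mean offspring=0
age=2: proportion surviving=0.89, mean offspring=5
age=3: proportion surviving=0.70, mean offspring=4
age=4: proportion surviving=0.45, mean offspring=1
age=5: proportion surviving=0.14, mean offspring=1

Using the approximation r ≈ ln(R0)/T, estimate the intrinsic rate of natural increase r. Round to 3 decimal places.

0.815

R0 = Σ lx·mx = 0 + 0 + 4.45 + 2.8 + 0.45 + 0.14 = 7.84
Σ x·lx·mx = 19.8; T = 19.8/7.84 = 2.52551…
r ≈ ln(R0)/T = ln(7.84)/2.52551… = 0.81538… → 0.815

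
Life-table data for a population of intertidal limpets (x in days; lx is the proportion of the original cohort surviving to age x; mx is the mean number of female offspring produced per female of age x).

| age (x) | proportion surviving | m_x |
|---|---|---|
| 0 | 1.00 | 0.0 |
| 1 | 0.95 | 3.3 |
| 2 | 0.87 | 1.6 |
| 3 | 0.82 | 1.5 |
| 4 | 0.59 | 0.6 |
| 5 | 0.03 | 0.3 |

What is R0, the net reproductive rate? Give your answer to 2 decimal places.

6.12

lx·mx by age: 0, 3.135, 1.392, 1.23, 0.354, 0.009
R0 = Σ lx·mx = 6.12 → 6.12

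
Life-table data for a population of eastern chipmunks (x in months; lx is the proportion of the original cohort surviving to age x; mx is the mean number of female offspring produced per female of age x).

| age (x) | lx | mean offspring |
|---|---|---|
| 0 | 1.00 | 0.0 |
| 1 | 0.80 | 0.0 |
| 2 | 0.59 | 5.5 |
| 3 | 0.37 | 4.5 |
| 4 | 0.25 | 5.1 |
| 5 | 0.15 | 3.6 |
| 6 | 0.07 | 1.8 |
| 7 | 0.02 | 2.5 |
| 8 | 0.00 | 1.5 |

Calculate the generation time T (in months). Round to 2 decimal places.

2.95

lx·mx: 0, 0, 3.245, 1.665, 1.275, 0.54, 0.126, 0.05, 0 → R0 = 6.901
x·lx·mx: 0, 0, 6.49, 4.995, 5.1, 2.7, 0.756, 0.35, 0 → Σ = 20.391
T = 20.391 / 6.901 = 2.954789… → 2.95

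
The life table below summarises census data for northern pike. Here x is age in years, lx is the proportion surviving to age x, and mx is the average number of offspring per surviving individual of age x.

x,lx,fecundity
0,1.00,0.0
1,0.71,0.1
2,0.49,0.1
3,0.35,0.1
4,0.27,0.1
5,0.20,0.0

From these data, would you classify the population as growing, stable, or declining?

R0 = Σ lx·mx = 0 + 0.071 + 0.049 + 0.035 + 0.027 + 0 = 0.182
R0 < 1, so the population is declining.

declining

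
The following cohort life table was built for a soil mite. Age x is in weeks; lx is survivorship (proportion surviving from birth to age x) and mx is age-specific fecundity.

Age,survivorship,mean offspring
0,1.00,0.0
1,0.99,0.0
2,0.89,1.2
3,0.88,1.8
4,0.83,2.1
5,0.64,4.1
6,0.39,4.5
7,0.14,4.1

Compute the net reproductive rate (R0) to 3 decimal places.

lx·mx by age: 0, 0, 1.068, 1.584, 1.743, 2.624, 1.755, 0.574
R0 = Σ lx·mx = 9.348 → 9.348

9.348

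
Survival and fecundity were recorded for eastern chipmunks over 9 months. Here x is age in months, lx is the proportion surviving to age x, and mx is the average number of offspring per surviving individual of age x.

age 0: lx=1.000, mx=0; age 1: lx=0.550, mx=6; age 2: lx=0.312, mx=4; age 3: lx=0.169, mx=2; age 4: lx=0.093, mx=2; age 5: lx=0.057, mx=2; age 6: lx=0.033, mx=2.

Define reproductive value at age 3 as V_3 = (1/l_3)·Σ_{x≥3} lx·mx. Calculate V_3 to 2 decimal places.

lx·mx for x ≥ 3: 0.338, 0.186, 0.114, 0.066 → sum = 0.704
V_3 = 0.704 / l_3 = 0.704 / 0.169 = 4.16568… → 4.17

4.17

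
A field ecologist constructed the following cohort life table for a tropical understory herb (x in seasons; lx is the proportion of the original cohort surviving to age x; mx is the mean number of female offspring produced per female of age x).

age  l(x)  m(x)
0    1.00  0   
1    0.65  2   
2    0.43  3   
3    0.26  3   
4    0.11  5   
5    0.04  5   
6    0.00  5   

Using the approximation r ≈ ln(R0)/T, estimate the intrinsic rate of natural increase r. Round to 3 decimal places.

R0 = Σ lx·mx = 0 + 1.3 + 1.29 + 0.78 + 0.55 + 0.2 + 0 = 4.12
Σ x·lx·mx = 9.42; T = 9.42/4.12 = 2.28641…
r ≈ ln(R0)/T = ln(4.12)/2.28641… = 0.61925… → 0.619

0.619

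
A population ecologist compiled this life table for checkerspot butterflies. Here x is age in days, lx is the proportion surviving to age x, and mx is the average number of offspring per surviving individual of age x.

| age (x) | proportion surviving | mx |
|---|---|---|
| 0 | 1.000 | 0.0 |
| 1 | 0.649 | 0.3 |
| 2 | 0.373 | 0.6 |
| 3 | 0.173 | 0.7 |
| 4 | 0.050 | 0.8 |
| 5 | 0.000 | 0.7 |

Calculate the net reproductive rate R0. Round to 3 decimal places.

0.580

lx·mx by age: 0, 0.1947, 0.2238, 0.1211, 0.04, 0
R0 = Σ lx·mx = 0.5796 → 0.580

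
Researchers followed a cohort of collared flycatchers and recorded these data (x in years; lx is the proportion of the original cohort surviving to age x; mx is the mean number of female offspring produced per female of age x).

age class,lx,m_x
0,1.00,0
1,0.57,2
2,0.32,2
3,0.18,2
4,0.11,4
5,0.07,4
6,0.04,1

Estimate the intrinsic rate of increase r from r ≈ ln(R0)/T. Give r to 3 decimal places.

R0 = Σ lx·mx = 0 + 1.14 + 0.64 + 0.36 + 0.44 + 0.28 + 0.04 = 2.9
Σ x·lx·mx = 6.9; T = 6.9/2.9 = 2.37931…
r ≈ ln(R0)/T = ln(2.9)/2.37931… = 0.44749… → 0.447

0.447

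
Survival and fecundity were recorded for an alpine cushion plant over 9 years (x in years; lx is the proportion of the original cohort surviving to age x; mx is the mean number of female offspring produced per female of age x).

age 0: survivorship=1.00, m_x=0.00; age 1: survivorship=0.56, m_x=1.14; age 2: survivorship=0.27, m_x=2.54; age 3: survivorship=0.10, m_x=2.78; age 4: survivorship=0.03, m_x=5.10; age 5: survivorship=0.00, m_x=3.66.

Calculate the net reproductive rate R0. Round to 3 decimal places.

1.755

lx·mx by age: 0, 0.6384, 0.6858, 0.278, 0.153, 0
R0 = Σ lx·mx = 1.7552 → 1.755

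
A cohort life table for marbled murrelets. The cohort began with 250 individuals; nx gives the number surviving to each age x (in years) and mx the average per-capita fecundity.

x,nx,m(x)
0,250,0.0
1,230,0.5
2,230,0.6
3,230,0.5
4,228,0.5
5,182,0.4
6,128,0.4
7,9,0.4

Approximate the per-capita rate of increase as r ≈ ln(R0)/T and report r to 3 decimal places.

lx = nx/n0 = nx/250: 1, 0.92, 0.92, 0.92, 0.912, 0.728, 0.512, 0.036
R0 = Σ lx·mx = 0 + 0.46 + 0.552 + 0.46 + 0.456 + 0.2912 + 0.2048 + 0.0144 = 2.4384
Σ x·lx·mx = 7.5536; T = 7.5536/2.4384 = 3.09777…
r ≈ ln(R0)/T = ln(2.4384)/3.09777… = 0.28774… → 0.288

0.288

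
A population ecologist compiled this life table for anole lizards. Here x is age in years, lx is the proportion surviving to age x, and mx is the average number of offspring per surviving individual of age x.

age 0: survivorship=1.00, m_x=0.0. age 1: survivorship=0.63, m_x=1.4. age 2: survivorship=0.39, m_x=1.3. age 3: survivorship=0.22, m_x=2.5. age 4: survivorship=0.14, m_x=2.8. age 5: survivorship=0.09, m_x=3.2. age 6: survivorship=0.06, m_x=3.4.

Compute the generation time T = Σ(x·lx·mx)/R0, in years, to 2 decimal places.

lx·mx: 0, 0.882, 0.507, 0.55, 0.392, 0.288, 0.204 → R0 = 2.823
x·lx·mx: 0, 0.882, 1.014, 1.65, 1.568, 1.44, 1.224 → Σ = 7.778
T = 7.778 / 2.823 = 2.755225… → 2.76

2.76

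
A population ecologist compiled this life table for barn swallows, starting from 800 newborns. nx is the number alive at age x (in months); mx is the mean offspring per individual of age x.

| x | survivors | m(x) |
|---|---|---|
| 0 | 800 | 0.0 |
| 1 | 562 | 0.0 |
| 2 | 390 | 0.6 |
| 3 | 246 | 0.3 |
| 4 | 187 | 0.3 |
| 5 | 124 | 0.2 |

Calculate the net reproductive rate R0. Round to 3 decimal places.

lx = nx/n0 = nx/800: 1, 0.7025, 0.4875, 0.3075, 0.23375, 0.155
lx·mx by age: 0, 0, 0.2925, 0.09225, 0.070125, 0.031
R0 = Σ lx·mx = 0.485875 → 0.486

0.486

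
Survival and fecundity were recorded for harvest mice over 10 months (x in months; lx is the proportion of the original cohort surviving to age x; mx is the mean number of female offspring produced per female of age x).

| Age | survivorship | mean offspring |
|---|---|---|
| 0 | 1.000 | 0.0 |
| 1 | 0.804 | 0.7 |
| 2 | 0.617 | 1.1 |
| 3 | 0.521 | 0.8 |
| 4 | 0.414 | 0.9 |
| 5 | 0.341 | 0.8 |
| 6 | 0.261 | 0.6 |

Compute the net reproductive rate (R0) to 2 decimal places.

2.46

lx·mx by age: 0, 0.5628, 0.6787, 0.4168, 0.3726, 0.2728, 0.1566
R0 = Σ lx·mx = 2.4603 → 2.46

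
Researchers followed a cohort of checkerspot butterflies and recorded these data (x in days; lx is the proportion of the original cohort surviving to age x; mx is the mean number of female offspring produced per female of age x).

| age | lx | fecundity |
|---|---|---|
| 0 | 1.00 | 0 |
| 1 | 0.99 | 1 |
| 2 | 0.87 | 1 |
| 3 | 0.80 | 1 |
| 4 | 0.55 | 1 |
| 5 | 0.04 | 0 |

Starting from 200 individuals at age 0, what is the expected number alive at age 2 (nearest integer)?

174

Expected survivors = N0 · l_2 = 200 × 0.87 = 174 → 174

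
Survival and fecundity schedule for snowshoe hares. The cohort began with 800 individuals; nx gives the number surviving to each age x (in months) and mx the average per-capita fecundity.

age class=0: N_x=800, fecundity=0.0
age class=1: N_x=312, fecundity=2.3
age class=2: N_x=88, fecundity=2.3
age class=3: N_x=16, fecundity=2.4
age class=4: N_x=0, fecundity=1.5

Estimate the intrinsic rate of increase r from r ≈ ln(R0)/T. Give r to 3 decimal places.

lx = nx/n0 = nx/800: 1, 0.39, 0.11, 0.02, 0
R0 = Σ lx·mx = 0 + 0.897 + 0.253 + 0.048 + 0 = 1.198
Σ x·lx·mx = 1.547; T = 1.547/1.198 = 1.29132…
r ≈ ln(R0)/T = ln(1.198)/1.29132… = 0.1399… → 0.140

0.140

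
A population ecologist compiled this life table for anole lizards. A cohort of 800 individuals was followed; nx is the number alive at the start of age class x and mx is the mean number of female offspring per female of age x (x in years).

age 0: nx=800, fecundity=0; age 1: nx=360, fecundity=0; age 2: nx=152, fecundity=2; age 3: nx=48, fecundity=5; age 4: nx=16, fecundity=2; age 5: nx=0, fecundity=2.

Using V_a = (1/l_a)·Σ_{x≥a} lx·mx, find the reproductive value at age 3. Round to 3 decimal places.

lx = nx/n0 = nx/800: 1, 0.45, 0.19, 0.06, 0.02, 0
lx·mx for x ≥ 3: 0.3, 0.04, 0 → sum = 0.34
V_3 = 0.34 / l_3 = 0.34 / 0.06 = 5.666667… → 5.667

5.667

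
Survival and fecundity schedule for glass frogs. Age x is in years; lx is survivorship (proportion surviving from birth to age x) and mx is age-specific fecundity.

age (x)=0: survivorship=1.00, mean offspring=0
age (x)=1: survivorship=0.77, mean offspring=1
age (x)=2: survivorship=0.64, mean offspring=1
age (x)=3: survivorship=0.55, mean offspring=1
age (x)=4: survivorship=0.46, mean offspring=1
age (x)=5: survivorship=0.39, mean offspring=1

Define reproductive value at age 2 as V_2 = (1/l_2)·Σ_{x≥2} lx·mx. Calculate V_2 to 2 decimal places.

3.19

lx·mx for x ≥ 2: 0.64, 0.55, 0.46, 0.39 → sum = 2.04
V_2 = 2.04 / l_2 = 2.04 / 0.64 = 3.1875 → 3.19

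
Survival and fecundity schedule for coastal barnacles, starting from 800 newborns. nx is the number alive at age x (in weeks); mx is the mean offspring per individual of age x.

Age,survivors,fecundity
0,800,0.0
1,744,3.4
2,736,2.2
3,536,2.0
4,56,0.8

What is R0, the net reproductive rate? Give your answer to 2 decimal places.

6.58

lx = nx/n0 = nx/800: 1, 0.93, 0.92, 0.67, 0.07
lx·mx by age: 0, 3.162, 2.024, 1.34, 0.056
R0 = Σ lx·mx = 6.582 → 6.58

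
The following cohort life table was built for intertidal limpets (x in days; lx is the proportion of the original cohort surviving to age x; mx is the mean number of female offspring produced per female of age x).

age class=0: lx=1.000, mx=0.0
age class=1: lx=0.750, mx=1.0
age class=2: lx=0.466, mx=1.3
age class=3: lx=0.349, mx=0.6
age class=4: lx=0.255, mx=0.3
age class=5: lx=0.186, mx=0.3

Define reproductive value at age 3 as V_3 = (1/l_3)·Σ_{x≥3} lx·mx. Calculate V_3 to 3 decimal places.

0.979

lx·mx for x ≥ 3: 0.2094, 0.0765, 0.0558 → sum = 0.3417
V_3 = 0.3417 / l_3 = 0.3417 / 0.349 = 0.979083… → 0.979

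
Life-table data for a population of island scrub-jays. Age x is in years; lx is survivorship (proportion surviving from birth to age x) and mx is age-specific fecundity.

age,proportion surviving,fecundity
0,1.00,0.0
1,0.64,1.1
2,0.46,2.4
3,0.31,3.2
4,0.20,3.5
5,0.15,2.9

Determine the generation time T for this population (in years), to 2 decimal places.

2.76

lx·mx: 0, 0.704, 1.104, 0.992, 0.7, 0.435 → R0 = 3.935
x·lx·mx: 0, 0.704, 2.208, 2.976, 2.8, 2.175 → Σ = 10.863
T = 10.863 / 3.935 = 2.76061… → 2.76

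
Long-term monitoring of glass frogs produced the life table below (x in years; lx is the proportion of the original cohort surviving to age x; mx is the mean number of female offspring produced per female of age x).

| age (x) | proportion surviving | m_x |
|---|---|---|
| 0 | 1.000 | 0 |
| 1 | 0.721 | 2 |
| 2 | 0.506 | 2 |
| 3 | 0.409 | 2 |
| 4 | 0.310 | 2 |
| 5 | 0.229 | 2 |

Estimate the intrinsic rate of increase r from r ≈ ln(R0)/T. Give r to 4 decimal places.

R0 = Σ lx·mx = 0 + 1.442 + 1.012 + 0.818 + 0.62 + 0.458 = 4.35
Σ x·lx·mx = 10.69; T = 10.69/4.35 = 2.45747…
r ≈ ln(R0)/T = ln(4.35)/2.45747… = 0.598247… → 0.5982

0.5982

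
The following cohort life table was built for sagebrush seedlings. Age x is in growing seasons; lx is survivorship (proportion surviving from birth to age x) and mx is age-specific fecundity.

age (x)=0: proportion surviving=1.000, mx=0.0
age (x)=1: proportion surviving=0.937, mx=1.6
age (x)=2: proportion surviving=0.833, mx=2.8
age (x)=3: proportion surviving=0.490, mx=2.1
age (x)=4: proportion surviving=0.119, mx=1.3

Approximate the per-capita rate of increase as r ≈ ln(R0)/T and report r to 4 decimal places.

R0 = Σ lx·mx = 0 + 1.4992 + 2.3324 + 1.029 + 0.1547 = 5.0153
Σ x·lx·mx = 9.8698; T = 9.8698/5.0153 = 1.96794…
r ≈ ln(R0)/T = ln(5.0153)/1.96794… = 0.819382… → 0.8194

0.8194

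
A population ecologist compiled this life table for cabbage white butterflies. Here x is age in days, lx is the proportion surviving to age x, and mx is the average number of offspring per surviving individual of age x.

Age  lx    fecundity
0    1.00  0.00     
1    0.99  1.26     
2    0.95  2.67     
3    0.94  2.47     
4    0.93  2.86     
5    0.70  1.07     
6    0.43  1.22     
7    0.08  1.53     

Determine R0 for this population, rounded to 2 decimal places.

10.16

lx·mx by age: 0, 1.2474, 2.5365, 2.3218, 2.6598, 0.749, 0.5246, 0.1224
R0 = Σ lx·mx = 10.1615 → 10.16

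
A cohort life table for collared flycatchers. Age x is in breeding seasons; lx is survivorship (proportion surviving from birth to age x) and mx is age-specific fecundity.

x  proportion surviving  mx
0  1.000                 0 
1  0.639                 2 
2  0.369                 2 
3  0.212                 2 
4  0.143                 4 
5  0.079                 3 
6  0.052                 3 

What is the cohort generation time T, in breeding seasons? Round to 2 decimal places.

lx·mx: 0, 1.278, 0.738, 0.424, 0.572, 0.237, 0.156 → R0 = 3.405
x·lx·mx: 0, 1.278, 1.476, 1.272, 2.288, 1.185, 0.936 → Σ = 8.435
T = 8.435 / 3.405 = 2.477239… → 2.48

2.48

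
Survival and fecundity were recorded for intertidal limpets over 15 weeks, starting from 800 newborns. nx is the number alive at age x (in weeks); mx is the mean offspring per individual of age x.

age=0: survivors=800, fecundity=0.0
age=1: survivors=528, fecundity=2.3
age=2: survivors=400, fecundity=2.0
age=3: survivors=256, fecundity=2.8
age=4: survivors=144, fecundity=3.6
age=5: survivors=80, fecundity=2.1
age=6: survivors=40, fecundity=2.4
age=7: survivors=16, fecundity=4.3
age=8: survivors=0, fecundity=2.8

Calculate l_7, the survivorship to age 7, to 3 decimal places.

0.020

l_7 = n_7/n_0 = 16/800 = 0.02 → 0.020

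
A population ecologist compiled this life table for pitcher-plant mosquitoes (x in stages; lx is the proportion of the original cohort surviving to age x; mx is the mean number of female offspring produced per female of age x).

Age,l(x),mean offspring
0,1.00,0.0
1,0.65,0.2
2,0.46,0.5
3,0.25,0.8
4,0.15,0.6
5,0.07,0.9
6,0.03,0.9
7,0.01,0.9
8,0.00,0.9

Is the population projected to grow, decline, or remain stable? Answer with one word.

declining

R0 = Σ lx·mx = 0 + 0.13 + 0.23 + 0.2 + 0.09 + 0.063 + 0.027 + 0.009 + 0 = 0.749
R0 < 1, so the population is declining.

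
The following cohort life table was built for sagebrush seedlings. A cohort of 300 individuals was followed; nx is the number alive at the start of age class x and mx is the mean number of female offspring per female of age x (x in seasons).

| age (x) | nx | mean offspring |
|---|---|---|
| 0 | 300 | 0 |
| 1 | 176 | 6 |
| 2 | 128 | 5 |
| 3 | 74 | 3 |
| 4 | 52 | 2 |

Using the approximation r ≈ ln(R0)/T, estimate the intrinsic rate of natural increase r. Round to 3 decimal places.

1.129

lx = nx/n0 = nx/300: 1, 0.58667…, 0.42667…, 0.24667…, 0.17333…
R0 = Σ lx·mx = 0 + 3.52… + 2.13333… + 0.74… + 0.34667… = 6.74…
Σ x·lx·mx = 11.393333…; T = 11.393333…/6.74… = 1.69041…
r ≈ ln(R0)/T = ln(6.74…)/1.69041… = 1.12876… → 1.129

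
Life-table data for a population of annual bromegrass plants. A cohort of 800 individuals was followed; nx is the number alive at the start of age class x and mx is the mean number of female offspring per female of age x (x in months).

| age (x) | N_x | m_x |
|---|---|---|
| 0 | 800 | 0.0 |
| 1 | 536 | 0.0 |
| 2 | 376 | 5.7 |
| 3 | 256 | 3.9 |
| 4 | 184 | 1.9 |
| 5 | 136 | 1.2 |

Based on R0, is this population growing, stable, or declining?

lx = nx/n0 = nx/800: 1, 0.67, 0.47, 0.32, 0.23, 0.17
R0 = Σ lx·mx = 0 + 0 + 2.679 + 1.248 + 0.437 + 0.204 = 4.568
R0 > 1, so the population is growing.

growing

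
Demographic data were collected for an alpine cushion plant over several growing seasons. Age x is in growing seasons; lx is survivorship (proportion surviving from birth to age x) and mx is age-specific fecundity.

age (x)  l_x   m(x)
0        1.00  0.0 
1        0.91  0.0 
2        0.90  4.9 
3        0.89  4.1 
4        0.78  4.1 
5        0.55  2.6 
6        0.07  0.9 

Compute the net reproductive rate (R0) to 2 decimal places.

lx·mx by age: 0, 0, 4.41, 3.649, 3.198, 1.43, 0.063
R0 = Σ lx·mx = 12.75 → 12.75

12.75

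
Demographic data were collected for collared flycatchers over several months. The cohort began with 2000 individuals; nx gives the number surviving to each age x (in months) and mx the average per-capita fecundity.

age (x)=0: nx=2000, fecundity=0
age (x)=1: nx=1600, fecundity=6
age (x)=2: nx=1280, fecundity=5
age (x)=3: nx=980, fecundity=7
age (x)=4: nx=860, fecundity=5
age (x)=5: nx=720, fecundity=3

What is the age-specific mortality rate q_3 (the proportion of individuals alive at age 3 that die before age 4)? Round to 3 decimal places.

lx = nx/n0 = nx/2000: 1, 0.8, 0.64, 0.49, 0.43, 0.36
q_3 = (l_3 − l_4) / l_3 = (0.49 − 0.43) / 0.49
     = 0.06 / 0.49 = 0.122449… → 0.122

0.122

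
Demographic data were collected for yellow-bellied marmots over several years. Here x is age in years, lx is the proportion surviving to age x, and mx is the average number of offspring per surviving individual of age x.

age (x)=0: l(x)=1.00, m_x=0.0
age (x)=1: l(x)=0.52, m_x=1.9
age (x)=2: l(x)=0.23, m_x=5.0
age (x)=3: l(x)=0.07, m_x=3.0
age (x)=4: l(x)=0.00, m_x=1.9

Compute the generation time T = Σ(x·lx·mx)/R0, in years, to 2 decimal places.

1.67

lx·mx: 0, 0.988, 1.15, 0.21, 0 → R0 = 2.348
x·lx·mx: 0, 0.988, 2.3, 0.63, 0 → Σ = 3.918
T = 3.918 / 2.348 = 1.668654… → 1.67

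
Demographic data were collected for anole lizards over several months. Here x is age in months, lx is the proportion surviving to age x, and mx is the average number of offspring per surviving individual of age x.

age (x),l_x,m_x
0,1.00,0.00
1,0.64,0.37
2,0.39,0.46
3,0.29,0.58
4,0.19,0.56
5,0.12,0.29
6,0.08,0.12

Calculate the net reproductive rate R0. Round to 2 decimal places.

lx·mx by age: 0, 0.2368, 0.1794, 0.1682, 0.1064, 0.0348, 0.0096
R0 = Σ lx·mx = 0.7352 → 0.74

0.74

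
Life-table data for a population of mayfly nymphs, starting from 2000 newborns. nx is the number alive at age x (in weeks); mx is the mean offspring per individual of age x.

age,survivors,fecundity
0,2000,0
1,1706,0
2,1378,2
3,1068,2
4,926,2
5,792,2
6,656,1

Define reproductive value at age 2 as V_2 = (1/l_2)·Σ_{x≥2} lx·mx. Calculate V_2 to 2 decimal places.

6.52

lx = nx/n0 = nx/2000: 1, 0.853, 0.689, 0.534, 0.463, 0.396, 0.328
lx·mx for x ≥ 2: 1.378, 1.068, 0.926, 0.792, 0.328 → sum = 4.492
V_2 = 4.492 / l_2 = 4.492 / 0.689 = 6.519594… → 6.52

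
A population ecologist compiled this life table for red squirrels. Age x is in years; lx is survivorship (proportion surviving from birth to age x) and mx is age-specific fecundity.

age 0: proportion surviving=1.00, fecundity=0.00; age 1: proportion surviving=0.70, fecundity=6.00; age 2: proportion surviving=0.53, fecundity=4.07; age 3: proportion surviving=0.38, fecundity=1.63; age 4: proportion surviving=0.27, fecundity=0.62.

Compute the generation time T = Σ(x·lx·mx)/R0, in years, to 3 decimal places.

1.546

lx·mx: 0, 4.2, 2.1571, 0.6194, 0.1674 → R0 = 7.1439
x·lx·mx: 0, 4.2, 4.3142, 1.8582, 0.6696 → Σ = 11.042
T = 11.042 / 7.1439 = 1.545654… → 1.546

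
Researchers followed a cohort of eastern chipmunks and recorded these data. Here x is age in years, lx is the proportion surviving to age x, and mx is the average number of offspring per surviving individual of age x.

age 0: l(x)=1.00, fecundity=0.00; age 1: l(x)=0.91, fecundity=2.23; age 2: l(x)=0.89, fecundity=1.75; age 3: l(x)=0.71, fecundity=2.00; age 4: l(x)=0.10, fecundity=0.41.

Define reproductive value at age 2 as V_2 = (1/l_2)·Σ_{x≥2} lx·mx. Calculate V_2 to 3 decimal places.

lx·mx for x ≥ 2: 1.5575, 1.42, 0.041 → sum = 3.0185
V_2 = 3.0185 / l_2 = 3.0185 / 0.89 = 3.391573… → 3.392

3.392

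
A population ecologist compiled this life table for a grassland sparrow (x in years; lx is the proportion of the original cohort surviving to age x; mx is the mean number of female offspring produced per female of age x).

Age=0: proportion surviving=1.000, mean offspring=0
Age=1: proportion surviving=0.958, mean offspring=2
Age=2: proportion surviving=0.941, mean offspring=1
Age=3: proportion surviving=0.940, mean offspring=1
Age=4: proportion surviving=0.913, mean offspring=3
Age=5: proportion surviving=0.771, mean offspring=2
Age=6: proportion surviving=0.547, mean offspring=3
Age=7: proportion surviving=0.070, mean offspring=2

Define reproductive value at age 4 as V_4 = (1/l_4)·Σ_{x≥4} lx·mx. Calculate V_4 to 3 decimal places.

6.640

lx·mx for x ≥ 4: 2.739, 1.542, 1.641, 0.14 → sum = 6.062
V_4 = 6.062 / l_4 = 6.062 / 0.913 = 6.63965… → 6.640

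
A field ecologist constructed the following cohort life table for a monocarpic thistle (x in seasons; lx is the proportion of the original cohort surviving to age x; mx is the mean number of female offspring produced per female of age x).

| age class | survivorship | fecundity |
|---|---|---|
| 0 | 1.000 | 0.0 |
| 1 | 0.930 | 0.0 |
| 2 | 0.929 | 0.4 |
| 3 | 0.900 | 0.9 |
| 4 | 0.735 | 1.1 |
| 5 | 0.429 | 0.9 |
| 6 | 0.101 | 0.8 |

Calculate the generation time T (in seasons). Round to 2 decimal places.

lx·mx: 0, 0, 0.3716, 0.81, 0.8085, 0.3861, 0.0808 → R0 = 2.457
x·lx·mx: 0, 0, 0.7432, 2.43, 3.234, 1.9305, 0.4848 → Σ = 8.8225
T = 8.8225 / 2.457 = 3.590761… → 3.59

3.59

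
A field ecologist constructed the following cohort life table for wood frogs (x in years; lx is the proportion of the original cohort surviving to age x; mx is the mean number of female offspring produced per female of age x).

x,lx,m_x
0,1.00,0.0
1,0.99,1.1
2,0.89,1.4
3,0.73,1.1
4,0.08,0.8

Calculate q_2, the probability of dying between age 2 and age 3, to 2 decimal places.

q_2 = (l_2 − l_3) / l_2 = (0.89 − 0.73) / 0.89
     = 0.16 / 0.89 = 0.179775… → 0.18

0.18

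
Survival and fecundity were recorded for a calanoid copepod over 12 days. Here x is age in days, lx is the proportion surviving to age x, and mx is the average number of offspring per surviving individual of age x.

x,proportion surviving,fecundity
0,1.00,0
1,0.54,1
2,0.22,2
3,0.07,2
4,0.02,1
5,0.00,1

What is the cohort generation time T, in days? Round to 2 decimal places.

1.68

lx·mx: 0, 0.54, 0.44, 0.14, 0.02, 0 → R0 = 1.14
x·lx·mx: 0, 0.54, 0.88, 0.42, 0.08, 0 → Σ = 1.92
T = 1.92 / 1.14 = 1.684211… → 1.68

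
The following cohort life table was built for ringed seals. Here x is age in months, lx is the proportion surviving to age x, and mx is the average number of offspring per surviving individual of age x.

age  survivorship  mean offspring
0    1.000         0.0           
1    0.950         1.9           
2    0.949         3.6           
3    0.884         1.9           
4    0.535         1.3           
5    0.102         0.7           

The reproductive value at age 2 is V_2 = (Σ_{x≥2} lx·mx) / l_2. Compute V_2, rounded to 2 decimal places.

6.18

lx·mx for x ≥ 2: 3.4164, 1.6796, 0.6955, 0.0714 → sum = 5.8629
V_2 = 5.8629 / l_2 = 5.8629 / 0.949 = 6.177977… → 6.18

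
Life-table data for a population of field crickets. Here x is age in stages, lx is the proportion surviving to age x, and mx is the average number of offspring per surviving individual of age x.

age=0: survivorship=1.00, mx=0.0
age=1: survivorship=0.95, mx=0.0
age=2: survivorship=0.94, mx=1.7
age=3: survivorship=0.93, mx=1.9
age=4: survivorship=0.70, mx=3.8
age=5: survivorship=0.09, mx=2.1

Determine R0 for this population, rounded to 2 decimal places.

6.21

lx·mx by age: 0, 0, 1.598, 1.767, 2.66, 0.189
R0 = Σ lx·mx = 6.214 → 6.21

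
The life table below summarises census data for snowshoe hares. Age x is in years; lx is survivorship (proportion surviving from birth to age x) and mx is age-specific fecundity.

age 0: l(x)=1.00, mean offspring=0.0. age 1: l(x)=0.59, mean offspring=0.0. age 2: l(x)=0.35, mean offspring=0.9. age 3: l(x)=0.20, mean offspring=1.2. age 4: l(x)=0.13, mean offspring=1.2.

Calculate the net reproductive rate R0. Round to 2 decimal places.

lx·mx by age: 0, 0, 0.315, 0.24, 0.156
R0 = Σ lx·mx = 0.711 → 0.71

0.71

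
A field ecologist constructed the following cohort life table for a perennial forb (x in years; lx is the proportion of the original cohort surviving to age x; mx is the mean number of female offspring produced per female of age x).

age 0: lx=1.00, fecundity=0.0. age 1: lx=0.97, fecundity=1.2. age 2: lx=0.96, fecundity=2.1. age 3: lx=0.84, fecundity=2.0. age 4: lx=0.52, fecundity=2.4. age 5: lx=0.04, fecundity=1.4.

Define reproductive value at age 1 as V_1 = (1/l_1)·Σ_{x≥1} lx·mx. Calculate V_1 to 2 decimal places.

6.35

lx·mx for x ≥ 1: 1.164, 2.016, 1.68, 1.248, 0.056 → sum = 6.164
V_1 = 6.164 / l_1 = 6.164 / 0.97 = 6.354639… → 6.35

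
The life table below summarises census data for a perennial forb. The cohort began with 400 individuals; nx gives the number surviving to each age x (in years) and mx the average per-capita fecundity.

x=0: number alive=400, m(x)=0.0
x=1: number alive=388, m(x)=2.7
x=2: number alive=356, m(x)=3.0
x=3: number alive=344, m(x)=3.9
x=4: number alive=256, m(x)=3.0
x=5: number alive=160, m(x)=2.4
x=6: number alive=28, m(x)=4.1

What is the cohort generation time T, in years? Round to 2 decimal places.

2.73

lx = nx/n0 = nx/400: 1, 0.97, 0.89, 0.86, 0.64, 0.4, 0.07
lx·mx: 0, 2.619, 2.67, 3.354, 1.92, 0.96, 0.287 → R0 = 11.81
x·lx·mx: 0, 2.619, 5.34, 10.062, 7.68, 4.8, 1.722 → Σ = 32.223
T = 32.223 / 11.81 = 2.72845… → 2.73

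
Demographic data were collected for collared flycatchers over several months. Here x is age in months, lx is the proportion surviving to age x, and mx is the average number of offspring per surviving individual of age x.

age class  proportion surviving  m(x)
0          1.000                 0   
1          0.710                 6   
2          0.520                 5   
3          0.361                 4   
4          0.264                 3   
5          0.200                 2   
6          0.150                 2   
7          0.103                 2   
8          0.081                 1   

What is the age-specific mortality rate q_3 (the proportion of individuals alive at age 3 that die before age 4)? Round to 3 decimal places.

0.269

q_3 = (l_3 − l_4) / l_3 = (0.361 − 0.264) / 0.361
     = 0.097 / 0.361 = 0.268698… → 0.269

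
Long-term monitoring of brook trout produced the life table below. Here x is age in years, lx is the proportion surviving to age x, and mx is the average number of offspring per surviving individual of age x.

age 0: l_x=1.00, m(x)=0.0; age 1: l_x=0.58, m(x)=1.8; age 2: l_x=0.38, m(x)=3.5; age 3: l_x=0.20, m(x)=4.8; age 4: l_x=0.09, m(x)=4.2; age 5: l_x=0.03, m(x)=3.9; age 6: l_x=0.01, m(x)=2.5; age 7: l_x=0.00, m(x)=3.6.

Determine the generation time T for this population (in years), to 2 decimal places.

2.29

lx·mx: 0, 1.044, 1.33, 0.96, 0.378, 0.117, 0.025, 0 → R0 = 3.854
x·lx·mx: 0, 1.044, 2.66, 2.88, 1.512, 0.585, 0.15, 0 → Σ = 8.831
T = 8.831 / 3.854 = 2.291386… → 2.29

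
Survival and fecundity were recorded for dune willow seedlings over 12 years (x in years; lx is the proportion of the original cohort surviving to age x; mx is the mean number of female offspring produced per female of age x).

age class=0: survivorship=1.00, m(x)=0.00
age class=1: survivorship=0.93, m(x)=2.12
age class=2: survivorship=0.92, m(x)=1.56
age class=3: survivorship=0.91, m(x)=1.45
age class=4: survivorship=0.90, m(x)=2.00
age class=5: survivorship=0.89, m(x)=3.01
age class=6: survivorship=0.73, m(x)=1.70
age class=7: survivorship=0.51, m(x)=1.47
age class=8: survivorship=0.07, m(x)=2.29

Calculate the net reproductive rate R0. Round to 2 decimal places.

11.36

lx·mx by age: 0, 1.9716, 1.4352, 1.3195, 1.8, 2.6789, 1.241, 0.7497, 0.1603
R0 = Σ lx·mx = 11.3562 → 11.36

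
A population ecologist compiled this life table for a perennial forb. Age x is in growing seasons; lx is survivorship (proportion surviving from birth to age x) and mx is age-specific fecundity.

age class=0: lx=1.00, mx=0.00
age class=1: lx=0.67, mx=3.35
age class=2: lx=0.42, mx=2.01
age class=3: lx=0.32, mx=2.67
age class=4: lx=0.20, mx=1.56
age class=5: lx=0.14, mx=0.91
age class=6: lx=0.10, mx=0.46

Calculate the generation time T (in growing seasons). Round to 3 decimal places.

lx·mx: 0, 2.2445, 0.8442, 0.8544, 0.312, 0.1274, 0.046 → R0 = 4.4285
x·lx·mx: 0, 2.2445, 1.6884, 2.5632, 1.248, 0.637, 0.276 → Σ = 8.6571
T = 8.6571 / 4.4285 = 1.954861… → 1.955

1.955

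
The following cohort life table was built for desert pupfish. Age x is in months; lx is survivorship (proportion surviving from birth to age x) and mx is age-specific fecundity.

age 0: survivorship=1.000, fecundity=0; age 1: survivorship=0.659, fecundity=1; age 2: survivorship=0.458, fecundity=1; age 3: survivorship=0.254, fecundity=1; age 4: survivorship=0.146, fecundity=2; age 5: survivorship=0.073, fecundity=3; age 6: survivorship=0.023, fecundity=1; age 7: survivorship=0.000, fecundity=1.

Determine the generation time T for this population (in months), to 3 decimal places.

lx·mx: 0, 0.659, 0.458, 0.254, 0.292, 0.219, 0.023, 0 → R0 = 1.905
x·lx·mx: 0, 0.659, 0.916, 0.762, 1.168, 1.095, 0.138, 0 → Σ = 4.738
T = 4.738 / 1.905 = 2.487139… → 2.487

2.487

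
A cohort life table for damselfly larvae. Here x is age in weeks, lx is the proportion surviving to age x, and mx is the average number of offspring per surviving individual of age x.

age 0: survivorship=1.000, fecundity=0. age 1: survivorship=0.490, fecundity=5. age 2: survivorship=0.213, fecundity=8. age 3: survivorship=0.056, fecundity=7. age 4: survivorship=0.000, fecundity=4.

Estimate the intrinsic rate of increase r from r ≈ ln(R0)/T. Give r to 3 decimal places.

0.979

R0 = Σ lx·mx = 0 + 2.45 + 1.704 + 0.392 + 0 = 4.546
Σ x·lx·mx = 7.034; T = 7.034/4.546 = 1.54729…
r ≈ ln(R0)/T = ln(4.546)/1.54729… = 0.97864… → 0.979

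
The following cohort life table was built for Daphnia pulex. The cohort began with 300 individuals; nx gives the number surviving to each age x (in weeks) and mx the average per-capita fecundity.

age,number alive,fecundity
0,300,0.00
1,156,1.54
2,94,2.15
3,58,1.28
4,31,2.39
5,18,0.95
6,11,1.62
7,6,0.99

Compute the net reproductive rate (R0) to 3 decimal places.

2.105

lx = nx/n0 = nx/300: 1, 0.52, 0.31333…, 0.19333…, 0.10333…, 0.06, 0.03667…, 0.02
lx·mx by age: 0, 0.8008, 0.673667…, 0.247467…, 0.246967…, 0.057, 0.0594…, 0.0198
R0 = Σ lx·mx = 2.1051… → 2.105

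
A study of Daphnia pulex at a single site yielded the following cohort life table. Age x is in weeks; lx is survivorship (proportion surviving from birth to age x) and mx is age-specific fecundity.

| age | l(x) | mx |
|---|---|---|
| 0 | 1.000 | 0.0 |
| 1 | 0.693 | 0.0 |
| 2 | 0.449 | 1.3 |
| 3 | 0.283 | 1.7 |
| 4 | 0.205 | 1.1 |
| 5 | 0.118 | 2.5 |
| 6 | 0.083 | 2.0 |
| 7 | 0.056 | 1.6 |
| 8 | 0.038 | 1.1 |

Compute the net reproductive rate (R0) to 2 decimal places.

lx·mx by age: 0, 0, 0.5837, 0.4811, 0.2255, 0.295, 0.166, 0.0896, 0.0418
R0 = Σ lx·mx = 1.8827 → 1.88

1.88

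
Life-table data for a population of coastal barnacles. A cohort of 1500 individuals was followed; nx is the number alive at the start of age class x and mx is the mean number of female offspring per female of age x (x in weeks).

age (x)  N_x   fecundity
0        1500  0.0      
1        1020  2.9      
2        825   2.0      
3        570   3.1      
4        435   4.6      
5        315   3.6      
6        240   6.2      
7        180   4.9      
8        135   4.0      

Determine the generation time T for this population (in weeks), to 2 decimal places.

3.60

lx = nx/n0 = nx/1500: 1, 0.68, 0.55, 0.38, 0.29, 0.21, 0.16, 0.12, 0.09
lx·mx: 0, 1.972, 1.1, 1.178, 1.334, 0.756, 0.992, 0.588, 0.36 → R0 = 8.28
x·lx·mx: 0, 1.972, 2.2, 3.534, 5.336, 3.78, 5.952, 4.116, 2.88 → Σ = 29.77
T = 29.77 / 8.28 = 3.595411… → 3.60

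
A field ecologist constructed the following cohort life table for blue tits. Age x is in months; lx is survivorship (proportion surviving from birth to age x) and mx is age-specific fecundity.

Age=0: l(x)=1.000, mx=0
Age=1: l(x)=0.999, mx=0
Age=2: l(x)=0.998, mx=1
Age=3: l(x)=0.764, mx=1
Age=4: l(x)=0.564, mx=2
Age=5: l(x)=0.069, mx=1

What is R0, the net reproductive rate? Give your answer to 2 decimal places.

2.96

lx·mx by age: 0, 0, 0.998, 0.764, 1.128, 0.069
R0 = Σ lx·mx = 2.959 → 2.96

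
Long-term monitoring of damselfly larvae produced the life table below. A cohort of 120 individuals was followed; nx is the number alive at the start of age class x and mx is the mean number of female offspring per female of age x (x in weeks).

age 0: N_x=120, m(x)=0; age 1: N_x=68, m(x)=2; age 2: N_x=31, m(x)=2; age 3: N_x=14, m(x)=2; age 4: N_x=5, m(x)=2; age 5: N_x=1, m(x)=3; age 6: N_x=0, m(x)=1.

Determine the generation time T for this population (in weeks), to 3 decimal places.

1.669

lx = nx/n0 = nx/120: 1, 0.56667…, 0.25833…, 0.11667…, 0.04167…, 0.00833…, 0
lx·mx: 0, 1.133333…, 0.516667…, 0.233333…, 0.083333…, 0.025…, 0 → R0 = 1.991667…
x·lx·mx: 0, 1.133333…, 1.033333…, 0.7…, 0.333333…, 0.125…, 0 → Σ = 3.325…
T = 3.325… / 1.991667… = 1.669456… → 1.669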